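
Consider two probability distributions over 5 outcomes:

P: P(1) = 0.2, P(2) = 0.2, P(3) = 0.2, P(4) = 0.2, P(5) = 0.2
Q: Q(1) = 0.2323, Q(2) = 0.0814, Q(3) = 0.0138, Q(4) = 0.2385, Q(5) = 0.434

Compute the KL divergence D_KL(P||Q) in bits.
0.7133 bits

D_KL(P||Q) = Σ P(x) log₂(P(x)/Q(x))

Computing term by term:
  P(1)·log₂(P(1)/Q(1)) = 0.2·log₂(0.2/0.2323) = -0.04320
  P(2)·log₂(P(2)/Q(2)) = 0.2·log₂(0.2/0.0814) = 0.25938
  P(3)·log₂(P(3)/Q(3)) = 0.2·log₂(0.2/0.0138) = 0.77145
  P(4)·log₂(P(4)/Q(4)) = 0.2·log₂(0.2/0.2385) = -0.05080
  P(5)·log₂(P(5)/Q(5)) = 0.2·log₂(0.2/0.434) = -0.22354

D_KL(P||Q) = -0.04320 + 0.25938 + 0.77145 - 0.05080 - 0.22354 = 0.71329 ≈ 0.7133 bits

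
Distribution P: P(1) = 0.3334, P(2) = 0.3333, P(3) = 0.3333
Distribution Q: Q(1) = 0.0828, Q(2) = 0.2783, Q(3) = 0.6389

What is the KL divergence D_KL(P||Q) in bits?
0.4438 bits

D_KL(P||Q) = Σ P(x) log₂(P(x)/Q(x))

Computing term by term:
  P(1)·log₂(P(1)/Q(1)) = 0.3334·log₂(0.3334/0.0828) = 0.66998
  P(2)·log₂(P(2)/Q(2)) = 0.3333·log₂(0.3333/0.2783) = 0.08672
  P(3)·log₂(P(3)/Q(3)) = 0.3333·log₂(0.3333/0.6389) = -0.31289

D_KL(P||Q) = 0.66998 + 0.08672 - 0.31289 = 0.44381 ≈ 0.4438 bits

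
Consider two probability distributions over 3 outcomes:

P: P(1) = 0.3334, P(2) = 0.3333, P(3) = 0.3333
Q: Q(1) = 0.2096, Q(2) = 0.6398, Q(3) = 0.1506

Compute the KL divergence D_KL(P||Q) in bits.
0.2917 bits

D_KL(P||Q) = Σ P(x) log₂(P(x)/Q(x))

Computing term by term:
  P(1)·log₂(P(1)/Q(1)) = 0.3334·log₂(0.3334/0.2096) = 0.22325
  P(2)·log₂(P(2)/Q(2)) = 0.3333·log₂(0.3333/0.6398) = -0.31357
  P(3)·log₂(P(3)/Q(3)) = 0.3333·log₂(0.3333/0.1506) = 0.38199

D_KL(P||Q) = 0.22325 - 0.31357 + 0.38199 = 0.29167 ≈ 0.2917 bits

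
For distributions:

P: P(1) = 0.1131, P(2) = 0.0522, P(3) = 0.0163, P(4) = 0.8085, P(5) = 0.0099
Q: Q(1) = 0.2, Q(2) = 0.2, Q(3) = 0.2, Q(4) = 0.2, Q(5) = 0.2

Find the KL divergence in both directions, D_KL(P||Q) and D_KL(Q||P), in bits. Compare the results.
D_KL(P||Q) = 1.3333 bits, D_KL(Q||P) = 1.7397 bits. D_KL(Q||P) is larger than D_KL(P||Q) by 0.4064 bits; the two directions differ.

D_KL(P||Q) = Σ P(x) log₂(P(x)/Q(x))

Computing term by term:
  P(1)·log₂(P(1)/Q(1)) = 0.1131·log₂(0.1131/0.2) = -0.09301
  P(2)·log₂(P(2)/Q(2)) = 0.0522·log₂(0.0522/0.2) = -0.10116
  P(3)·log₂(P(3)/Q(3)) = 0.0163·log₂(0.0163/0.2) = -0.05896
  P(4)·log₂(P(4)/Q(4)) = 0.8085·log₂(0.8085/0.2) = 1.62933
  P(5)·log₂(P(5)/Q(5)) = 0.0099·log₂(0.0099/0.2) = -0.04293

D_KL(P||Q) = -0.09301 - 0.10116 - 0.05896 + 1.62933 - 0.04293 = 1.33327 ≈ 1.3333 bits

D_KL(Q||P) = Σ Q(x) log₂(Q(x)/P(x))

Computing term by term:
  Q(1)·log₂(Q(1)/P(1)) = 0.2·log₂(0.2/0.1131) = 0.16448
  Q(2)·log₂(Q(2)/P(2)) = 0.2·log₂(0.2/0.0522) = 0.38758
  Q(3)·log₂(Q(3)/P(3)) = 0.2·log₂(0.2/0.0163) = 0.72341
  Q(4)·log₂(Q(4)/P(4)) = 0.2·log₂(0.2/0.8085) = -0.40305
  Q(5)·log₂(Q(5)/P(5)) = 0.2·log₂(0.2/0.0099) = 0.86729

D_KL(Q||P) = 0.16448 + 0.38758 + 0.72341 - 0.40305 + 0.86729 = 1.73971 ≈ 1.7397 bits

These are NOT equal (difference: 0.4064 bits). KL divergence is asymmetric: D_KL(P||Q) ≠ D_KL(Q||P) in general.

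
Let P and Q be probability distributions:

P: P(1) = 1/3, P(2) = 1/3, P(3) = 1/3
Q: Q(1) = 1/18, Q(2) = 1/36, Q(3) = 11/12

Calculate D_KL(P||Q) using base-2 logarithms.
1.5702 bits

D_KL(P||Q) = Σ P(x) log₂(P(x)/Q(x))

Computing term by term:
  P(1)·log₂(P(1)/Q(1)) = (1/3)·log₂((1/3)/(1/18)) = 0.86165
  P(2)·log₂(P(2)/Q(2)) = (1/3)·log₂((1/3)/(1/36)) = 1.19499
  P(3)·log₂(P(3)/Q(3)) = (1/3)·log₂((1/3)/(11/12)) = -0.48648

D_KL(P||Q) = 0.86165 + 1.19499 - 0.48648 = 1.57016 ≈ 1.5702 bits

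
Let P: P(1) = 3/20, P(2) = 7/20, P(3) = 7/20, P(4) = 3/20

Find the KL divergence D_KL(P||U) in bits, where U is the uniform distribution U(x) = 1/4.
0.1187 bits

U(i) = 1/4 for all i

D_KL(P||U) = Σ P(x) log₂(P(x) / (1/4))
           = Σ P(x) log₂(P(x)) + log₂(4)
           = log₂(4) - H(P)

H(P) = -Σ P(x) log₂(P(x)):
  -P(1)·log₂(P(1)) = -(3/20)·log₂(3/20) = 0.41054
  -P(2)·log₂(P(2)) = -(7/20)·log₂(7/20) = 0.53010
  -P(3)·log₂(P(3)) = -(7/20)·log₂(7/20) = 0.53010
  -P(4)·log₂(P(4)) = -(3/20)·log₂(3/20) = 0.41054
H(P) = 0.41054 + 0.53010 + 0.53010 + 0.41054 = 1.88128 bits

log₂(4) = 2.00000 bits

D_KL(P||U) = 2.00000 - 1.88128 = 0.11872 ≈ 0.1187 bits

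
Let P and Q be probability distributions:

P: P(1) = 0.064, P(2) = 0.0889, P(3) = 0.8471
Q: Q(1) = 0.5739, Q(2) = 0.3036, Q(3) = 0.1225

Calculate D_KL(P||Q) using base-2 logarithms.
2.0031 bits

D_KL(P||Q) = Σ P(x) log₂(P(x)/Q(x))

Computing term by term:
  P(1)·log₂(P(1)/Q(1)) = 0.064·log₂(0.064/0.5739) = -0.20254
  P(2)·log₂(P(2)/Q(2)) = 0.0889·log₂(0.0889/0.3036) = -0.15752
  P(3)·log₂(P(3)/Q(3)) = 0.8471·log₂(0.8471/0.1225) = 2.36320

D_KL(P||Q) = -0.20254 - 0.15752 + 2.36320 = 2.00314 ≈ 2.0031 bits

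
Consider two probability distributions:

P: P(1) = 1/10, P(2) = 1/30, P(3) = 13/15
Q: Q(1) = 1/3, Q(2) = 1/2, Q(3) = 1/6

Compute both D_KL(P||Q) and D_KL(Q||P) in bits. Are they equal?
D_KL(P||Q) = 1.7575 bits, D_KL(Q||P) = 2.1360 bits. No, they are not equal.

D_KL(P||Q) = Σ P(x) log₂(P(x)/Q(x))

Computing term by term:
  P(1)·log₂(P(1)/Q(1)) = (1/10)·log₂((1/10)/(1/3)) = -0.17370
  P(2)·log₂(P(2)/Q(2)) = (1/30)·log₂((1/30)/(1/2)) = -0.13023
  P(3)·log₂(P(3)/Q(3)) = (13/15)·log₂((13/15)/(1/6)) = 2.06138

D_KL(P||Q) = -0.17370 - 0.13023 + 2.06138 = 1.75745 ≈ 1.7575 bits

D_KL(Q||P) = Σ Q(x) log₂(Q(x)/P(x))

Computing term by term:
  Q(1)·log₂(Q(1)/P(1)) = (1/3)·log₂((1/3)/(1/10)) = 0.57899
  Q(2)·log₂(Q(2)/P(2)) = (1/2)·log₂((1/2)/(1/30)) = 1.95345
  Q(3)·log₂(Q(3)/P(3)) = (1/6)·log₂((1/6)/(13/15)) = -0.39642

D_KL(Q||P) = 0.57899 + 1.95345 - 0.39642 = 2.13602 ≈ 2.1360 bits

These are NOT equal (difference: 0.3785 bits). KL divergence is asymmetric: D_KL(P||Q) ≠ D_KL(Q||P) in general.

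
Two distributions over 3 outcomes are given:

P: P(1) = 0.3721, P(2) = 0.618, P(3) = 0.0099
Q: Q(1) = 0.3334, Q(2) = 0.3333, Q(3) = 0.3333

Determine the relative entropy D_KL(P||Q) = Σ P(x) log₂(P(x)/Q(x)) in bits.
0.5592 bits

D_KL(P||Q) = Σ P(x) log₂(P(x)/Q(x))

Computing term by term:
  P(1)·log₂(P(1)/Q(1)) = 0.3721·log₂(0.3721/0.3334) = 0.05895
  P(2)·log₂(P(2)/Q(2)) = 0.618·log₂(0.618/0.3333) = 0.55051
  P(3)·log₂(P(3)/Q(3)) = 0.0099·log₂(0.0099/0.3333) = -0.05023

D_KL(P||Q) = 0.05895 + 0.55051 - 0.05023 = 0.55923 ≈ 0.5592 bits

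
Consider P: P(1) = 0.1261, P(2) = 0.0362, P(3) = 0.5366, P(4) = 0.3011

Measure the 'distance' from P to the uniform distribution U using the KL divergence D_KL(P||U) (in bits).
0.4467 bits

U(i) = 1/4 for all i

D_KL(P||U) = Σ P(x) log₂(P(x) / (1/4))
           = Σ P(x) log₂(P(x)) + log₂(4)
           = log₂(4) - H(P)

H(P) = -Σ P(x) log₂(P(x)):
  -P(1)·log₂(P(1)) = -(0.1261)·log₂(0.1261) = 0.37671
  -P(2)·log₂(P(2)) = -(0.0362)·log₂(0.0362) = 0.17332
  -P(3)·log₂(P(3)) = -(0.5366)·log₂(0.5366) = 0.48191
  -P(4)·log₂(P(4)) = -(0.3011)·log₂(0.3011) = 0.52141
H(P) = 0.37671 + 0.17332 + 0.48191 + 0.52141 = 1.55335 bits

log₂(4) = 2.00000 bits

D_KL(P||U) = 2.00000 - 1.55335 = 0.44665 ≈ 0.4467 bits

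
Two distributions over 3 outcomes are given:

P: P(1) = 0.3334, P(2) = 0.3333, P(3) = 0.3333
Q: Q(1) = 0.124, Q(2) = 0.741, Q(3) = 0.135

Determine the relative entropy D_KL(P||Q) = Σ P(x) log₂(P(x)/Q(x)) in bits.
0.5261 bits

D_KL(P||Q) = Σ P(x) log₂(P(x)/Q(x))

Computing term by term:
  P(1)·log₂(P(1)/Q(1)) = 0.3334·log₂(0.3334/0.124) = 0.47573
  P(2)·log₂(P(2)/Q(2)) = 0.3333·log₂(0.3333/0.741) = -0.38418
  P(3)·log₂(P(3)/Q(3)) = 0.3333·log₂(0.3333/0.135) = 0.43458

D_KL(P||Q) = 0.47573 - 0.38418 + 0.43458 = 0.52613 ≈ 0.5261 bits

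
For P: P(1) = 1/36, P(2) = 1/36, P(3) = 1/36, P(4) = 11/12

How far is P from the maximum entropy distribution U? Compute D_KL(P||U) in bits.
1.4541 bits

U(i) = 1/4 for all i

D_KL(P||U) = Σ P(x) log₂(P(x) / (1/4))
           = Σ P(x) log₂(P(x)) + log₂(4)
           = log₂(4) - H(P)

H(P) = -Σ P(x) log₂(P(x)):
  -P(1)·log₂(P(1)) = -(1/36)·log₂(1/36) = 0.14361
  -P(2)·log₂(P(2)) = -(1/36)·log₂(1/36) = 0.14361
  -P(3)·log₂(P(3)) = -(1/36)·log₂(1/36) = 0.14361
  -P(4)·log₂(P(4)) = -(11/12)·log₂(11/12) = 0.11507
H(P) = 0.14361 + 0.14361 + 0.14361 + 0.11507 = 0.54590 bits

log₂(4) = 2.00000 bits

D_KL(P||U) = 2.00000 - 0.54590 = 1.45410 ≈ 1.4541 bits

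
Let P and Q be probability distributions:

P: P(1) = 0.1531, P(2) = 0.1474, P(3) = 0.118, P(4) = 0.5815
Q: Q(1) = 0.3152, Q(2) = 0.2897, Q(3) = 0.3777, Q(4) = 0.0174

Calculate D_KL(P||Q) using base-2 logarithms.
2.4427 bits

D_KL(P||Q) = Σ P(x) log₂(P(x)/Q(x))

Computing term by term:
  P(1)·log₂(P(1)/Q(1)) = 0.1531·log₂(0.1531/0.3152) = -0.15950
  P(2)·log₂(P(2)/Q(2)) = 0.1474·log₂(0.1474/0.2897) = -0.14369
  P(3)·log₂(P(3)/Q(3)) = 0.118·log₂(0.118/0.3777) = -0.19806
  P(4)·log₂(P(4)/Q(4)) = 0.5815·log₂(0.5815/0.0174) = 2.94391

D_KL(P||Q) = -0.15950 - 0.14369 - 0.19806 + 2.94391 = 2.44266 ≈ 2.4427 bits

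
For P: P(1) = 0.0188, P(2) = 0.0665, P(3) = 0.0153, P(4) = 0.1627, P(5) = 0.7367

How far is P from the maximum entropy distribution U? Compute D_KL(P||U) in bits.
1.1108 bits

U(i) = 1/5 for all i

D_KL(P||U) = Σ P(x) log₂(P(x) / (1/5))
           = Σ P(x) log₂(P(x)) + log₂(5)
           = log₂(5) - H(P)

H(P) = -Σ P(x) log₂(P(x)):
  -P(1)·log₂(P(1)) = -(0.0188)·log₂(0.0188) = 0.10778
  -P(2)·log₂(P(2)) = -(0.0665)·log₂(0.0665) = 0.26005
  -P(3)·log₂(P(3)) = -(0.0153)·log₂(0.0153) = 0.09226
  -P(4)·log₂(P(4)) = -(0.1627)·log₂(0.1627) = 0.42623
  -P(5)·log₂(P(5)) = -(0.7367)·log₂(0.7367) = 0.32477
H(P) = 0.10778 + 0.26005 + 0.09226 + 0.42623 + 0.32477 = 1.21109 bits

log₂(5) = 2.32193 bits

D_KL(P||U) = 2.32193 - 1.21109 = 1.11084 ≈ 1.1108 bits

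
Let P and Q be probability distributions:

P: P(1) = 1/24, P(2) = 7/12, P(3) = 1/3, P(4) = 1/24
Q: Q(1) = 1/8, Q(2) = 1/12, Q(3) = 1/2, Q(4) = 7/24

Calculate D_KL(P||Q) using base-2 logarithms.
1.2596 bits

D_KL(P||Q) = Σ P(x) log₂(P(x)/Q(x))

Computing term by term:
  P(1)·log₂(P(1)/Q(1)) = (1/24)·log₂((1/24)/(1/8)) = -0.06604
  P(2)·log₂(P(2)/Q(2)) = (7/12)·log₂((7/12)/(1/12)) = 1.63762
  P(3)·log₂(P(3)/Q(3)) = (1/3)·log₂((1/3)/(1/2)) = -0.19499
  P(4)·log₂(P(4)/Q(4)) = (1/24)·log₂((1/24)/(7/24)) = -0.11697

D_KL(P||Q) = -0.06604 + 1.63762 - 0.19499 - 0.11697 = 1.25962 ≈ 1.2596 bits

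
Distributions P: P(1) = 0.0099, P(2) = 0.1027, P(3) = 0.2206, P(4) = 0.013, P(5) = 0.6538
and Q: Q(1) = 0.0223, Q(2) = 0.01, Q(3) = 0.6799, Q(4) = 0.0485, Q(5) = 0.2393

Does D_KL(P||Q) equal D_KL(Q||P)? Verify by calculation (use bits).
D_KL(P||Q) = 0.8986 bits, D_KL(Q||P) = 0.8417 bits. No — D_KL(P||Q) ≠ D_KL(Q||P) for this pair.

D_KL(P||Q) = Σ P(x) log₂(P(x)/Q(x))

Computing term by term:
  P(1)·log₂(P(1)/Q(1)) = 0.0099·log₂(0.0099/0.0223) = -0.01160
  P(2)·log₂(P(2)/Q(2)) = 0.1027·log₂(0.1027/0.01) = 0.34511
  P(3)·log₂(P(3)/Q(3)) = 0.2206·log₂(0.2206/0.6799) = -0.35823
  P(4)·log₂(P(4)/Q(4)) = 0.013·log₂(0.013/0.0485) = -0.02469
  P(5)·log₂(P(5)/Q(5)) = 0.6538·log₂(0.6538/0.2393) = 0.94803

D_KL(P||Q) = -0.01160 + 0.34511 - 0.35823 - 0.02469 + 0.94803 = 0.89862 ≈ 0.8986 bits

D_KL(Q||P) = Σ Q(x) log₂(Q(x)/P(x))

Computing term by term:
  Q(1)·log₂(Q(1)/P(1)) = 0.0223·log₂(0.0223/0.0099) = 0.02613
  Q(2)·log₂(Q(2)/P(2)) = 0.01·log₂(0.01/0.1027) = -0.03360
  Q(3)·log₂(Q(3)/P(3)) = 0.6799·log₂(0.6799/0.2206) = 1.10408
  Q(4)·log₂(Q(4)/P(4)) = 0.0485·log₂(0.0485/0.013) = 0.09212
  Q(5)·log₂(Q(5)/P(5)) = 0.2393·log₂(0.2393/0.6538) = -0.34699

D_KL(Q||P) = 0.02613 - 0.03360 + 1.10408 + 0.09212 - 0.34699 = 0.84174 ≈ 0.8417 bits

These are NOT equal (difference: 0.0569 bits). KL divergence is asymmetric: D_KL(P||Q) ≠ D_KL(Q||P) in general.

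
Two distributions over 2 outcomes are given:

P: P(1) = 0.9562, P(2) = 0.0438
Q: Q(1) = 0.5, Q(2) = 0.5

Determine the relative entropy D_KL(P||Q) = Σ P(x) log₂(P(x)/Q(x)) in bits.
0.7405 bits

D_KL(P||Q) = Σ P(x) log₂(P(x)/Q(x))

Computing term by term:
  P(1)·log₂(P(1)/Q(1)) = 0.9562·log₂(0.9562/0.5) = 0.89441
  P(2)·log₂(P(2)/Q(2)) = 0.0438·log₂(0.0438/0.5) = -0.15387

D_KL(P||Q) = 0.89441 - 0.15387 = 0.74054 ≈ 0.7405 bits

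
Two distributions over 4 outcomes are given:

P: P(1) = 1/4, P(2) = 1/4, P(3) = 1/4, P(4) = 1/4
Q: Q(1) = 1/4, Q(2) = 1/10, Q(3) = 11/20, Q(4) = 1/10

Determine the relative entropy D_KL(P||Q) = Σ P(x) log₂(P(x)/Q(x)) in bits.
0.3766 bits

D_KL(P||Q) = Σ P(x) log₂(P(x)/Q(x))

Computing term by term:
  P(1)·log₂(P(1)/Q(1)) = (1/4)·log₂((1/4)/(1/4)) = 0.00000
  P(2)·log₂(P(2)/Q(2)) = (1/4)·log₂((1/4)/(1/10)) = 0.33048
  P(3)·log₂(P(3)/Q(3)) = (1/4)·log₂((1/4)/(11/20)) = -0.28438
  P(4)·log₂(P(4)/Q(4)) = (1/4)·log₂((1/4)/(1/10)) = 0.33048

D_KL(P||Q) = 0.00000 + 0.33048 - 0.28438 + 0.33048 = 0.37658 ≈ 0.3766 bits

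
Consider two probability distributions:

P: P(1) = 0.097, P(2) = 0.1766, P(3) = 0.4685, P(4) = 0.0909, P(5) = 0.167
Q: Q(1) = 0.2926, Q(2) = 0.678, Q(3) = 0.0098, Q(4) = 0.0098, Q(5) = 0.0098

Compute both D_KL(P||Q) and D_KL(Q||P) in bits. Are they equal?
D_KL(P||Q) = 3.0918 bits, D_KL(Q||P) = 1.6557 bits. No, they are not equal.

D_KL(P||Q) = Σ P(x) log₂(P(x)/Q(x))

Computing term by term:
  P(1)·log₂(P(1)/Q(1)) = 0.097·log₂(0.097/0.2926) = -0.15451
  P(2)·log₂(P(2)/Q(2)) = 0.1766·log₂(0.1766/0.678) = -0.34275
  P(3)·log₂(P(3)/Q(3)) = 0.4685·log₂(0.4685/0.0098) = 2.61382
  P(4)·log₂(P(4)/Q(4)) = 0.0909·log₂(0.0909/0.0098) = 0.29210
  P(5)·log₂(P(5)/Q(5)) = 0.167·log₂(0.167/0.0098) = 0.68318

D_KL(P||Q) = -0.15451 - 0.34275 + 2.61382 + 0.29210 + 0.68318 = 3.09184 ≈ 3.0918 bits

D_KL(Q||P) = Σ Q(x) log₂(Q(x)/P(x))

Computing term by term:
  Q(1)·log₂(Q(1)/P(1)) = 0.2926·log₂(0.2926/0.097) = 0.46607
  Q(2)·log₂(Q(2)/P(2)) = 0.678·log₂(0.678/0.1766) = 1.31586
  Q(3)·log₂(Q(3)/P(3)) = 0.0098·log₂(0.0098/0.4685) = -0.05468
  Q(4)·log₂(Q(4)/P(4)) = 0.0098·log₂(0.0098/0.0909) = -0.03149
  Q(5)·log₂(Q(5)/P(5)) = 0.0098·log₂(0.0098/0.167) = -0.04009

D_KL(Q||P) = 0.46607 + 1.31586 - 0.05468 - 0.03149 - 0.04009 = 1.65567 ≈ 1.6557 bits

These are NOT equal (difference: 1.4361 bits). KL divergence is asymmetric: D_KL(P||Q) ≠ D_KL(Q||P) in general.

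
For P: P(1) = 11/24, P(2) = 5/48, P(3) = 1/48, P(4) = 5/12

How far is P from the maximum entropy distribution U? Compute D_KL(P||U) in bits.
0.5016 bits

U(i) = 1/4 for all i

D_KL(P||U) = Σ P(x) log₂(P(x) / (1/4))
           = Σ P(x) log₂(P(x)) + log₂(4)
           = log₂(4) - H(P)

H(P) = -Σ P(x) log₂(P(x)):
  -P(1)·log₂(P(1)) = -(11/24)·log₂(11/24) = 0.51587
  -P(2)·log₂(P(2)) = -(5/48)·log₂(5/48) = 0.33990
  -P(3)·log₂(P(3)) = -(1/48)·log₂(1/48) = 0.11635
  -P(4)·log₂(P(4)) = -(5/12)·log₂(5/12) = 0.52626
H(P) = 0.51587 + 0.33990 + 0.11635 + 0.52626 = 1.49838 bits

log₂(4) = 2.00000 bits

D_KL(P||U) = 2.00000 - 1.49838 = 0.50162 ≈ 0.5016 bits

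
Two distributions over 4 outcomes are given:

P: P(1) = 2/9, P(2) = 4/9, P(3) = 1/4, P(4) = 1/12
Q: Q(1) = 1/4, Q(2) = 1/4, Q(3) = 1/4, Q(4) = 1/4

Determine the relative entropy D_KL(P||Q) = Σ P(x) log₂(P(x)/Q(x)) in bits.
0.1991 bits

D_KL(P||Q) = Σ P(x) log₂(P(x)/Q(x))

Computing term by term:
  P(1)·log₂(P(1)/Q(1)) = (2/9)·log₂((2/9)/(1/4)) = -0.03776
  P(2)·log₂(P(2)/Q(2)) = (4/9)·log₂((4/9)/(1/4)) = 0.36892
  P(3)·log₂(P(3)/Q(3)) = (1/4)·log₂((1/4)/(1/4)) = 0.00000
  P(4)·log₂(P(4)/Q(4)) = (1/12)·log₂((1/12)/(1/4)) = -0.13208

D_KL(P||Q) = -0.03776 + 0.36892 + 0.00000 - 0.13208 = 0.19908 ≈ 0.1991 bits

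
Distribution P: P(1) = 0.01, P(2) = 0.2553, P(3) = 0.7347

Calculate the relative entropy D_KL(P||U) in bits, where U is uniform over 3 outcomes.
0.6889 bits

U(i) = 1/3 for all i

D_KL(P||U) = Σ P(x) log₂(P(x) / (1/3))
           = Σ P(x) log₂(P(x)) + log₂(3)
           = log₂(3) - H(P)

H(P) = -Σ P(x) log₂(P(x)):
  -P(1)·log₂(P(1)) = -(0.01)·log₂(0.01) = 0.06644
  -P(2)·log₂(P(2)) = -(0.2553)·log₂(0.2553) = 0.50287
  -P(3)·log₂(P(3)) = -(0.7347)·log₂(0.7347) = 0.32677
H(P) = 0.06644 + 0.50287 + 0.32677 = 0.89608 bits

log₂(3) = 1.58496 bits

D_KL(P||U) = 1.58496 - 0.89608 = 0.68888 ≈ 0.6889 bits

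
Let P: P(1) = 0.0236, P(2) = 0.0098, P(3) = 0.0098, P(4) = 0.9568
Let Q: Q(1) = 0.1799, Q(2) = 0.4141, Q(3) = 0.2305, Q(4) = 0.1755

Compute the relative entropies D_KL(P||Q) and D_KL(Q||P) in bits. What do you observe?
D_KL(P||Q) = 2.1743 bits, D_KL(Q||P) = 3.3845 bits. The two directions give different values (D_KL(Q||P) exceeds D_KL(P||Q) by 1.2102 bits): KL divergence is asymmetric.

D_KL(P||Q) = Σ P(x) log₂(P(x)/Q(x))

Computing term by term:
  P(1)·log₂(P(1)/Q(1)) = 0.0236·log₂(0.0236/0.1799) = -0.06916
  P(2)·log₂(P(2)/Q(2)) = 0.0098·log₂(0.0098/0.4141) = -0.05293
  P(3)·log₂(P(3)/Q(3)) = 0.0098·log₂(0.0098/0.2305) = -0.04465
  P(4)·log₂(P(4)/Q(4)) = 0.9568·log₂(0.9568/0.1755) = 2.34105

D_KL(P||Q) = -0.06916 - 0.05293 - 0.04465 + 2.34105 = 2.17431 ≈ 2.1743 bits

D_KL(Q||P) = Σ Q(x) log₂(Q(x)/P(x))

Computing term by term:
  Q(1)·log₂(Q(1)/P(1)) = 0.1799·log₂(0.1799/0.0236) = 0.52717
  Q(2)·log₂(Q(2)/P(2)) = 0.4141·log₂(0.4141/0.0098) = 2.23658
  Q(3)·log₂(Q(3)/P(3)) = 0.2305·log₂(0.2305/0.0098) = 1.05012
  Q(4)·log₂(Q(4)/P(4)) = 0.1755·log₂(0.1755/0.9568) = -0.42940

D_KL(Q||P) = 0.52717 + 2.23658 + 1.05012 - 0.42940 = 3.38447 ≈ 3.3845 bits

These are NOT equal (difference: 1.2102 bits). KL divergence is asymmetric: D_KL(P||Q) ≠ D_KL(Q||P) in general.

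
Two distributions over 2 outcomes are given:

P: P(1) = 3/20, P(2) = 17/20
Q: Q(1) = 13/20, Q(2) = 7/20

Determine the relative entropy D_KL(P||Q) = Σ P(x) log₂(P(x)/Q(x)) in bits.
0.7708 bits

D_KL(P||Q) = Σ P(x) log₂(P(x)/Q(x))

Computing term by term:
  P(1)·log₂(P(1)/Q(1)) = (3/20)·log₂((3/20)/(13/20)) = -0.31732
  P(2)·log₂(P(2)/Q(2)) = (17/20)·log₂((17/20)/(7/20)) = 1.08809

D_KL(P||Q) = -0.31732 + 1.08809 = 0.77077 ≈ 0.7708 bits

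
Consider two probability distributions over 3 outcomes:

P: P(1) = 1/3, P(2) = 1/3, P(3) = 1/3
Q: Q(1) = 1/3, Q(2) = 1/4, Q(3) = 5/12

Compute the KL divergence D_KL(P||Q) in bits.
0.0310 bits

D_KL(P||Q) = Σ P(x) log₂(P(x)/Q(x))

Computing term by term:
  P(1)·log₂(P(1)/Q(1)) = (1/3)·log₂((1/3)/(1/3)) = 0.00000
  P(2)·log₂(P(2)/Q(2)) = (1/3)·log₂((1/3)/(1/4)) = 0.13835
  P(3)·log₂(P(3)/Q(3)) = (1/3)·log₂((1/3)/(5/12)) = -0.10731

D_KL(P||Q) = 0.00000 + 0.13835 - 0.10731 = 0.03104 ≈ 0.0310 bits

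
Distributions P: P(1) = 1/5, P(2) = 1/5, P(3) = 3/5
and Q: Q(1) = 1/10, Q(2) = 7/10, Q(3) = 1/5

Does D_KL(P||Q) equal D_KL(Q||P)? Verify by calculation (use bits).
D_KL(P||Q) = 0.7895 bits, D_KL(Q||P) = 0.8482 bits. No — D_KL(P||Q) ≠ D_KL(Q||P) for this pair.

D_KL(P||Q) = Σ P(x) log₂(P(x)/Q(x))

Computing term by term:
  P(1)·log₂(P(1)/Q(1)) = (1/5)·log₂((1/5)/(1/10)) = 0.20000
  P(2)·log₂(P(2)/Q(2)) = (1/5)·log₂((1/5)/(7/10)) = -0.36147
  P(3)·log₂(P(3)/Q(3)) = (3/5)·log₂((3/5)/(1/5)) = 0.95098

D_KL(P||Q) = 0.20000 - 0.36147 + 0.95098 = 0.78951 ≈ 0.7895 bits

D_KL(Q||P) = Σ Q(x) log₂(Q(x)/P(x))

Computing term by term:
  Q(1)·log₂(Q(1)/P(1)) = (1/10)·log₂((1/10)/(1/5)) = -0.10000
  Q(2)·log₂(Q(2)/P(2)) = (7/10)·log₂((7/10)/(1/5)) = 1.26515
  Q(3)·log₂(Q(3)/P(3)) = (1/5)·log₂((1/5)/(3/5)) = -0.31699

D_KL(Q||P) = -0.10000 + 1.26515 - 0.31699 = 0.84816 ≈ 0.8482 bits

These are NOT equal (difference: 0.0587 bits). KL divergence is asymmetric: D_KL(P||Q) ≠ D_KL(Q||P) in general.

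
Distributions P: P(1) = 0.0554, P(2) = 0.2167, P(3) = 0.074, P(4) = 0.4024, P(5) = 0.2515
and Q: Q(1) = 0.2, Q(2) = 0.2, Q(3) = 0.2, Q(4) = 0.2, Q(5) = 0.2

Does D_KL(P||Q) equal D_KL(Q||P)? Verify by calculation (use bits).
D_KL(P||Q) = 0.3053 bits, D_KL(Q||P) = 0.3663 bits. No — D_KL(P||Q) ≠ D_KL(Q||P) for this pair.

D_KL(P||Q) = Σ P(x) log₂(P(x)/Q(x))

Computing term by term:
  P(1)·log₂(P(1)/Q(1)) = 0.0554·log₂(0.0554/0.2) = -0.10260
  P(2)·log₂(P(2)/Q(2)) = 0.2167·log₂(0.2167/0.2) = 0.02507
  P(3)·log₂(P(3)/Q(3)) = 0.074·log₂(0.074/0.2) = -0.10615
  P(4)·log₂(P(4)/Q(4)) = 0.4024·log₂(0.4024/0.2) = 0.40587
  P(5)·log₂(P(5)/Q(5)) = 0.2515·log₂(0.2515/0.2) = 0.08314

D_KL(P||Q) = -0.10260 + 0.02507 - 0.10615 + 0.40587 + 0.08314 = 0.30533 ≈ 0.3053 bits

D_KL(Q||P) = Σ Q(x) log₂(Q(x)/P(x))

Computing term by term:
  Q(1)·log₂(Q(1)/P(1)) = 0.2·log₂(0.2/0.0554) = 0.37041
  Q(2)·log₂(Q(2)/P(2)) = 0.2·log₂(0.2/0.2167) = -0.02314
  Q(3)·log₂(Q(3)/P(3)) = 0.2·log₂(0.2/0.074) = 0.28688
  Q(4)·log₂(Q(4)/P(4)) = 0.2·log₂(0.2/0.4024) = -0.20173
  Q(5)·log₂(Q(5)/P(5)) = 0.2·log₂(0.2/0.2515) = -0.06611

D_KL(Q||P) = 0.37041 - 0.02314 + 0.28688 - 0.20173 - 0.06611 = 0.36631 ≈ 0.3663 bits

These are NOT equal (difference: 0.0610 bits). KL divergence is asymmetric: D_KL(P||Q) ≠ D_KL(Q||P) in general.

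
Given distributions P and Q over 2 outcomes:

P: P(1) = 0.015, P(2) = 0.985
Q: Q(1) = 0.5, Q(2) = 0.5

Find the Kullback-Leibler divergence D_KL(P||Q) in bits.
0.8876 bits

D_KL(P||Q) = Σ P(x) log₂(P(x)/Q(x))

Computing term by term:
  P(1)·log₂(P(1)/Q(1)) = 0.015·log₂(0.015/0.5) = -0.07588
  P(2)·log₂(P(2)/Q(2)) = 0.985·log₂(0.985/0.5) = 0.96352

D_KL(P||Q) = -0.07588 + 0.96352 = 0.88764 ≈ 0.8876 bits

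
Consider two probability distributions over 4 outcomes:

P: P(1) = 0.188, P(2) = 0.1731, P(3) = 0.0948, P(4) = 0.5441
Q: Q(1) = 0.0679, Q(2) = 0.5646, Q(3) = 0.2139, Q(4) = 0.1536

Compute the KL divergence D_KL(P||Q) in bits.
0.8625 bits

D_KL(P||Q) = Σ P(x) log₂(P(x)/Q(x))

Computing term by term:
  P(1)·log₂(P(1)/Q(1)) = 0.188·log₂(0.188/0.0679) = 0.27622
  P(2)·log₂(P(2)/Q(2)) = 0.1731·log₂(0.1731/0.5646) = -0.29524
  P(3)·log₂(P(3)/Q(3)) = 0.0948·log₂(0.0948/0.2139) = -0.11129
  P(4)·log₂(P(4)/Q(4)) = 0.5441·log₂(0.5441/0.1536) = 0.99282

D_KL(P||Q) = 0.27622 - 0.29524 - 0.11129 + 0.99282 = 0.86251 ≈ 0.8625 bits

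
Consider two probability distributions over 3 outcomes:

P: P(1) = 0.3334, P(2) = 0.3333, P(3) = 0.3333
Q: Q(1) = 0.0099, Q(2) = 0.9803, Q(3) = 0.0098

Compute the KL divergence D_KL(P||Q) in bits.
2.8686 bits

D_KL(P||Q) = Σ P(x) log₂(P(x)/Q(x))

Computing term by term:
  P(1)·log₂(P(1)/Q(1)) = 0.3334·log₂(0.3334/0.0099) = 1.69157
  P(2)·log₂(P(2)/Q(2)) = 0.3333·log₂(0.3333/0.9803) = -0.51875
  P(3)·log₂(P(3)/Q(3)) = 0.3333·log₂(0.3333/0.0098) = 1.69580

D_KL(P||Q) = 1.69157 - 0.51875 + 1.69580 = 2.86862 ≈ 2.8686 bits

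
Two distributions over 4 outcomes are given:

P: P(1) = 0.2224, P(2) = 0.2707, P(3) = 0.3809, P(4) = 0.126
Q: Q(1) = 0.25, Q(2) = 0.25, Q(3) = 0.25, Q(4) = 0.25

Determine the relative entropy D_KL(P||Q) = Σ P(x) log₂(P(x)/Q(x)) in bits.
0.1004 bits

D_KL(P||Q) = Σ P(x) log₂(P(x)/Q(x))

Computing term by term:
  P(1)·log₂(P(1)/Q(1)) = 0.2224·log₂(0.2224/0.25) = -0.03753
  P(2)·log₂(P(2)/Q(2)) = 0.2707·log₂(0.2707/0.25) = 0.03107
  P(3)·log₂(P(3)/Q(3)) = 0.3809·log₂(0.3809/0.25) = 0.23139
  P(4)·log₂(P(4)/Q(4)) = 0.126·log₂(0.126/0.25) = -0.12455

D_KL(P||Q) = -0.03753 + 0.03107 + 0.23139 - 0.12455 = 0.10038 ≈ 0.1004 bits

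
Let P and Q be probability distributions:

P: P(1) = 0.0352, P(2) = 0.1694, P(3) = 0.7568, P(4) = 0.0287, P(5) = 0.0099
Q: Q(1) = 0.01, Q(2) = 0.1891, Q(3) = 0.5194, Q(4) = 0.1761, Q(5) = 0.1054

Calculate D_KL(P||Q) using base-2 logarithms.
0.3391 bits

D_KL(P||Q) = Σ P(x) log₂(P(x)/Q(x))

Computing term by term:
  P(1)·log₂(P(1)/Q(1)) = 0.0352·log₂(0.0352/0.01) = 0.06391
  P(2)·log₂(P(2)/Q(2)) = 0.1694·log₂(0.1694/0.1891) = -0.02689
  P(3)·log₂(P(3)/Q(3)) = 0.7568·log₂(0.7568/0.5194) = 0.41099
  P(4)·log₂(P(4)/Q(4)) = 0.0287·log₂(0.0287/0.1761) = -0.07512
  P(5)·log₂(P(5)/Q(5)) = 0.0099·log₂(0.0099/0.1054) = -0.03378

D_KL(P||Q) = 0.06391 - 0.02689 + 0.41099 - 0.07512 - 0.03378 = 0.33911 ≈ 0.3391 bits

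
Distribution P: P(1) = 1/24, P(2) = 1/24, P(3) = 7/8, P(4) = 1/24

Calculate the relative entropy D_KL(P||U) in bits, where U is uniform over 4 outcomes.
1.2583 bits

U(i) = 1/4 for all i

D_KL(P||U) = Σ P(x) log₂(P(x) / (1/4))
           = Σ P(x) log₂(P(x)) + log₂(4)
           = log₂(4) - H(P)

H(P) = -Σ P(x) log₂(P(x)):
  -P(1)·log₂(P(1)) = -(1/24)·log₂(1/24) = 0.19104
  -P(2)·log₂(P(2)) = -(1/24)·log₂(1/24) = 0.19104
  -P(3)·log₂(P(3)) = -(7/8)·log₂(7/8) = 0.16856
  -P(4)·log₂(P(4)) = -(1/24)·log₂(1/24) = 0.19104
H(P) = 0.19104 + 0.19104 + 0.16856 + 0.19104 = 0.74168 bits

log₂(4) = 2.00000 bits

D_KL(P||U) = 2.00000 - 0.74168 = 1.25832 ≈ 1.2583 bits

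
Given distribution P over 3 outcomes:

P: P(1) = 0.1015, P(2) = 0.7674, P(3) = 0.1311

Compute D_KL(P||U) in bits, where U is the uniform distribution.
0.5726 bits

U(i) = 1/3 for all i

D_KL(P||U) = Σ P(x) log₂(P(x) / (1/3))
           = Σ P(x) log₂(P(x)) + log₂(3)
           = log₂(3) - H(P)

H(P) = -Σ P(x) log₂(P(x)):
  -P(1)·log₂(P(1)) = -(0.1015)·log₂(0.1015) = 0.33500
  -P(2)·log₂(P(2)) = -(0.7674)·log₂(0.7674) = 0.29311
  -P(3)·log₂(P(3)) = -(0.1311)·log₂(0.1311) = 0.38429
H(P) = 0.33500 + 0.29311 + 0.38429 = 1.01240 bits

log₂(3) = 1.58496 bits

D_KL(P||U) = 1.58496 - 1.01240 = 0.57256 ≈ 0.5726 bits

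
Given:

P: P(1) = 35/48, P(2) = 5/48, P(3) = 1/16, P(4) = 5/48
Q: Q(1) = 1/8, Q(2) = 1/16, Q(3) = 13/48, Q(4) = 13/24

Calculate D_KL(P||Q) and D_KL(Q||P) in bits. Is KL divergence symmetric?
D_KL(P||Q) = 1.5520 bits, D_KL(Q||P) = 1.4972 bits. No, KL divergence is not symmetric.

D_KL(P||Q) = Σ P(x) log₂(P(x)/Q(x))

Computing term by term:
  P(1)·log₂(P(1)/Q(1)) = (35/48)·log₂((35/48)/(1/8)) = 1.85523
  P(2)·log₂(P(2)/Q(2)) = (5/48)·log₂((5/48)/(1/16)) = 0.07677
  P(3)·log₂(P(3)/Q(3)) = (1/16)·log₂((1/16)/(13/48)) = -0.13222
  P(4)·log₂(P(4)/Q(4)) = (5/48)·log₂((5/48)/(13/24)) = -0.24776

D_KL(P||Q) = 1.85523 + 0.07677 - 0.13222 - 0.24776 = 1.55202 ≈ 1.5520 bits

D_KL(Q||P) = Σ Q(x) log₂(Q(x)/P(x))

Computing term by term:
  Q(1)·log₂(Q(1)/P(1)) = (1/8)·log₂((1/8)/(35/48)) = -0.31804
  Q(2)·log₂(Q(2)/P(2)) = (1/16)·log₂((1/16)/(5/48)) = -0.04606
  Q(3)·log₂(Q(3)/P(3)) = (13/48)·log₂((13/48)/(1/16)) = 0.57294
  Q(4)·log₂(Q(4)/P(4)) = (13/24)·log₂((13/24)/(5/48)) = 1.28836

D_KL(Q||P) = -0.31804 - 0.04606 + 0.57294 + 1.28836 = 1.49720 ≈ 1.4972 bits

These are NOT equal (difference: 0.0548 bits). KL divergence is asymmetric: D_KL(P||Q) ≠ D_KL(Q||P) in general.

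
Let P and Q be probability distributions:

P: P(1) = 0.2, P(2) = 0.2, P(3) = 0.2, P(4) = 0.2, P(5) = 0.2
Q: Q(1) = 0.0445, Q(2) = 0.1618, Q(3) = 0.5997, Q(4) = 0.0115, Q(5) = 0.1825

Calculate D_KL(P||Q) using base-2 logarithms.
1.0284 bits

D_KL(P||Q) = Σ P(x) log₂(P(x)/Q(x))

Computing term by term:
  P(1)·log₂(P(1)/Q(1)) = 0.2·log₂(0.2/0.0445) = 0.43362
  P(2)·log₂(P(2)/Q(2)) = 0.2·log₂(0.2/0.1618) = 0.06116
  P(3)·log₂(P(3)/Q(3)) = 0.2·log₂(0.2/0.5997) = -0.31685
  P(4)·log₂(P(4)/Q(4)) = 0.2·log₂(0.2/0.0115) = 0.82406
  P(5)·log₂(P(5)/Q(5)) = 0.2·log₂(0.2/0.1825) = 0.02642

D_KL(P||Q) = 0.43362 + 0.06116 - 0.31685 + 0.82406 + 0.02642 = 1.02841 ≈ 1.0284 bits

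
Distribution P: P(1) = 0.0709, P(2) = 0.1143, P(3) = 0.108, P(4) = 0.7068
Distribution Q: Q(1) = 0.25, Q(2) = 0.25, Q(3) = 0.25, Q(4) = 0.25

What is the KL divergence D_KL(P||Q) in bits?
0.6710 bits

D_KL(P||Q) = Σ P(x) log₂(P(x)/Q(x))

Computing term by term:
  P(1)·log₂(P(1)/Q(1)) = 0.0709·log₂(0.0709/0.25) = -0.12890
  P(2)·log₂(P(2)/Q(2)) = 0.1143·log₂(0.1143/0.25) = -0.12906
  P(3)·log₂(P(3)/Q(3)) = 0.108·log₂(0.108/0.25) = -0.13078
  P(4)·log₂(P(4)/Q(4)) = 0.7068·log₂(0.7068/0.25) = 1.05976

D_KL(P||Q) = -0.12890 - 0.12906 - 0.13078 + 1.05976 = 0.67102 ≈ 0.6710 bits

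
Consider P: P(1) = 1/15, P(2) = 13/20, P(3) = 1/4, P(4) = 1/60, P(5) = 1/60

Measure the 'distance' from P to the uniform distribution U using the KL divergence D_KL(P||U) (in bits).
0.9606 bits

U(i) = 1/5 for all i

D_KL(P||U) = Σ P(x) log₂(P(x) / (1/5))
           = Σ P(x) log₂(P(x)) + log₂(5)
           = log₂(5) - H(P)

H(P) = -Σ P(x) log₂(P(x)):
  -P(1)·log₂(P(1)) = -(1/15)·log₂(1/15) = 0.26046
  -P(2)·log₂(P(2)) = -(13/20)·log₂(13/20) = 0.40397
  -P(3)·log₂(P(3)) = -(1/4)·log₂(1/4) = 0.50000
  -P(4)·log₂(P(4)) = -(1/60)·log₂(1/60) = 0.09845
  -P(5)·log₂(P(5)) = -(1/60)·log₂(1/60) = 0.09845
H(P) = 0.26046 + 0.40397 + 0.50000 + 0.09845 + 0.09845 = 1.36133 bits

log₂(5) = 2.32193 bits

D_KL(P||U) = 2.32193 - 1.36133 = 0.96060 ≈ 0.9606 bits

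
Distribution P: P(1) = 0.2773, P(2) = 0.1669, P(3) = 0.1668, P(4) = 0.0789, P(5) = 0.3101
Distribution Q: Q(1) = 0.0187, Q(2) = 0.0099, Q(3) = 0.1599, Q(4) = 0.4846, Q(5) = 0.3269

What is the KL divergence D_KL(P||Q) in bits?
1.5389 bits

D_KL(P||Q) = Σ P(x) log₂(P(x)/Q(x))

Computing term by term:
  P(1)·log₂(P(1)/Q(1)) = 0.2773·log₂(0.2773/0.0187) = 1.07879
  P(2)·log₂(P(2)/Q(2)) = 0.1669·log₂(0.1669/0.0099) = 0.68019
  P(3)·log₂(P(3)/Q(3)) = 0.1668·log₂(0.1668/0.1599) = 0.01017
  P(4)·log₂(P(4)/Q(4)) = 0.0789·log₂(0.0789/0.4846) = -0.20662
  P(5)·log₂(P(5)/Q(5)) = 0.3101·log₂(0.3101/0.3269) = -0.02360

D_KL(P||Q) = 1.07879 + 0.68019 + 0.01017 - 0.20662 - 0.02360 = 1.53893 ≈ 1.5389 bits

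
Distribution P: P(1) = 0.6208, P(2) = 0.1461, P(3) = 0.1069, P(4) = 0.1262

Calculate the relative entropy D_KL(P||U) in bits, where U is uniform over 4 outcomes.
0.4459 bits

U(i) = 1/4 for all i

D_KL(P||U) = Σ P(x) log₂(P(x) / (1/4))
           = Σ P(x) log₂(P(x)) + log₂(4)
           = log₂(4) - H(P)

H(P) = -Σ P(x) log₂(P(x)):
  -P(1)·log₂(P(1)) = -(0.6208)·log₂(0.6208) = 0.42699
  -P(2)·log₂(P(2)) = -(0.1461)·log₂(0.1461) = 0.40542
  -P(3)·log₂(P(3)) = -(0.1069)·log₂(0.1069) = 0.34482
  -P(4)·log₂(P(4)) = -(0.1262)·log₂(0.1262) = 0.37686
H(P) = 0.42699 + 0.40542 + 0.34482 + 0.37686 = 1.55409 bits

log₂(4) = 2.00000 bits

D_KL(P||U) = 2.00000 - 1.55409 = 0.44591 ≈ 0.4459 bits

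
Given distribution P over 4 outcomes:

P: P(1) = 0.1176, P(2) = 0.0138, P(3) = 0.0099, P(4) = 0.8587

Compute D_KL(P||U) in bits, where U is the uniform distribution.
1.2969 bits

U(i) = 1/4 for all i

D_KL(P||U) = Σ P(x) log₂(P(x) / (1/4))
           = Σ P(x) log₂(P(x)) + log₂(4)
           = log₂(4) - H(P)

H(P) = -Σ P(x) log₂(P(x)):
  -P(1)·log₂(P(1)) = -(0.1176)·log₂(0.1176) = 0.36315
  -P(2)·log₂(P(2)) = -(0.0138)·log₂(0.0138) = 0.08527
  -P(3)·log₂(P(3)) = -(0.0099)·log₂(0.0099) = 0.06592
  -P(4)·log₂(P(4)) = -(0.8587)·log₂(0.8587) = 0.18872
H(P) = 0.36315 + 0.08527 + 0.06592 + 0.18872 = 0.70306 bits

log₂(4) = 2.00000 bits

D_KL(P||U) = 2.00000 - 0.70306 = 1.29694 ≈ 1.2969 bits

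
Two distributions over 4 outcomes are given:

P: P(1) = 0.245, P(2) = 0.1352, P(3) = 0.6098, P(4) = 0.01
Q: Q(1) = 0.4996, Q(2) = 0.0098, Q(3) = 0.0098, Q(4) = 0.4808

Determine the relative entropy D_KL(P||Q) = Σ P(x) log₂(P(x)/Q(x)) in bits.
3.8382 bits

D_KL(P||Q) = Σ P(x) log₂(P(x)/Q(x))

Computing term by term:
  P(1)·log₂(P(1)/Q(1)) = 0.245·log₂(0.245/0.4996) = -0.25186
  P(2)·log₂(P(2)/Q(2)) = 0.1352·log₂(0.1352/0.0098) = 0.51189
  P(3)·log₂(P(3)/Q(3)) = 0.6098·log₂(0.6098/0.0098) = 3.63405
  P(4)·log₂(P(4)/Q(4)) = 0.01·log₂(0.01/0.4808) = -0.05587

D_KL(P||Q) = -0.25186 + 0.51189 + 3.63405 - 0.05587 = 3.83821 ≈ 3.8382 bits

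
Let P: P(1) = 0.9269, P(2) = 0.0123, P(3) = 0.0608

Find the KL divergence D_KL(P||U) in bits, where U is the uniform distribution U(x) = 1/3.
1.1598 bits

U(i) = 1/3 for all i

D_KL(P||U) = Σ P(x) log₂(P(x) / (1/3))
           = Σ P(x) log₂(P(x)) + log₂(3)
           = log₂(3) - H(P)

H(P) = -Σ P(x) log₂(P(x)):
  -P(1)·log₂(P(1)) = -(0.9269)·log₂(0.9269) = 0.10151
  -P(2)·log₂(P(2)) = -(0.0123)·log₂(0.0123) = 0.07805
  -P(3)·log₂(P(3)) = -(0.0608)·log₂(0.0608) = 0.24562
H(P) = 0.10151 + 0.07805 + 0.24562 = 0.42518 bits

log₂(3) = 1.58496 bits

D_KL(P||U) = 1.58496 - 0.42518 = 1.15978 ≈ 1.1598 bits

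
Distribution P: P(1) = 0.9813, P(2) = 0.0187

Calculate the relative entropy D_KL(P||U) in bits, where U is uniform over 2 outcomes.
0.8659 bits

U(i) = 1/2 for all i

D_KL(P||U) = Σ P(x) log₂(P(x) / (1/2))
           = Σ P(x) log₂(P(x)) + log₂(2)
           = log₂(2) - H(P)

H(P) = -Σ P(x) log₂(P(x)):
  -P(1)·log₂(P(1)) = -(0.9813)·log₂(0.9813) = 0.02672
  -P(2)·log₂(P(2)) = -(0.0187)·log₂(0.0187) = 0.10735
H(P) = 0.02672 + 0.10735 = 0.13407 bits

log₂(2) = 1.00000 bits

D_KL(P||U) = 1.00000 - 0.13407 = 0.86593 ≈ 0.8659 bits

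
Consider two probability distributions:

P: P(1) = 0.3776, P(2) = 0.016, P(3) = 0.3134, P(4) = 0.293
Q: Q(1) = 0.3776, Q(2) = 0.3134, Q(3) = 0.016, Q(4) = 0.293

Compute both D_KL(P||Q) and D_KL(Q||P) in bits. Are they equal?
D_KL(P||Q) = 1.2764 bits, D_KL(Q||P) = 1.2764 bits. Yes, in this case they are equal (although KL divergence is not symmetric in general).

D_KL(P||Q) = Σ P(x) log₂(P(x)/Q(x))

Computing term by term:
  P(1)·log₂(P(1)/Q(1)) = 0.3776·log₂(0.3776/0.3776) = 0.00000
  P(2)·log₂(P(2)/Q(2)) = 0.016·log₂(0.016/0.3134) = -0.06867
  P(3)·log₂(P(3)/Q(3)) = 0.3134·log₂(0.3134/0.016) = 1.34507
  P(4)·log₂(P(4)/Q(4)) = 0.293·log₂(0.293/0.293) = 0.00000

D_KL(P||Q) = 0.00000 - 0.06867 + 1.34507 + 0.00000 = 1.27640 ≈ 1.2764 bits

D_KL(Q||P) = Σ Q(x) log₂(Q(x)/P(x))

Computing term by term:
  Q(1)·log₂(Q(1)/P(1)) = 0.3776·log₂(0.3776/0.3776) = 0.00000
  Q(2)·log₂(Q(2)/P(2)) = 0.3134·log₂(0.3134/0.016) = 1.34507
  Q(3)·log₂(Q(3)/P(3)) = 0.016·log₂(0.016/0.3134) = -0.06867
  Q(4)·log₂(Q(4)/P(4)) = 0.293·log₂(0.293/0.293) = 0.00000

D_KL(Q||P) = 0.00000 + 1.34507 - 0.06867 + 0.00000 = 1.27640 ≈ 1.2764 bits

These ARE equal here. Q is P with outcomes relabeled (Q(2) = P(3), Q(3) = P(2)) by a relabeling that is its own inverse, so the two sums contain exactly the same terms in a different order. This is a special case — KL divergence is not symmetric in general: D_KL(P||Q) ≠ D_KL(Q||P) for most P, Q.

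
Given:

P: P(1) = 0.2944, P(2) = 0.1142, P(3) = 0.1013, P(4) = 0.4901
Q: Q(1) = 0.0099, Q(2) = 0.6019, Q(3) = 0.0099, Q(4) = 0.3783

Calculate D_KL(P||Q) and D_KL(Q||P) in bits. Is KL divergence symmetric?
D_KL(P||Q) = 1.6899 bits, D_KL(Q||P) = 1.2204 bits. No, KL divergence is not symmetric.

D_KL(P||Q) = Σ P(x) log₂(P(x)/Q(x))

Computing term by term:
  P(1)·log₂(P(1)/Q(1)) = 0.2944·log₂(0.2944/0.0099) = 1.44085
  P(2)·log₂(P(2)/Q(2)) = 0.1142·log₂(0.1142/0.6019) = -0.27385
  P(3)·log₂(P(3)/Q(3)) = 0.1013·log₂(0.1013/0.0099) = 0.33987
  P(4)·log₂(P(4)/Q(4)) = 0.4901·log₂(0.4901/0.3783) = 0.18307

D_KL(P||Q) = 1.44085 - 0.27385 + 0.33987 + 0.18307 = 1.68994 ≈ 1.6899 bits

D_KL(Q||P) = Σ Q(x) log₂(Q(x)/P(x))

Computing term by term:
  Q(1)·log₂(Q(1)/P(1)) = 0.0099·log₂(0.0099/0.2944) = -0.04845
  Q(2)·log₂(Q(2)/P(2)) = 0.6019·log₂(0.6019/0.1142) = 1.44333
  Q(3)·log₂(Q(3)/P(3)) = 0.0099·log₂(0.0099/0.1013) = -0.03322
  Q(4)·log₂(Q(4)/P(4)) = 0.3783·log₂(0.3783/0.4901) = -0.14131

D_KL(Q||P) = -0.04845 + 1.44333 - 0.03322 - 0.14131 = 1.22035 ≈ 1.2204 bits

These are NOT equal (difference: 0.4695 bits). KL divergence is asymmetric: D_KL(P||Q) ≠ D_KL(Q||P) in general.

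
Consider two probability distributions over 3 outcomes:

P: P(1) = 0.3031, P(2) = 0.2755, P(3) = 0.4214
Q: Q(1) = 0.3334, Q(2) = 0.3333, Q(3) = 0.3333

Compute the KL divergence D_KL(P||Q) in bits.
0.0252 bits

D_KL(P||Q) = Σ P(x) log₂(P(x)/Q(x))

Computing term by term:
  P(1)·log₂(P(1)/Q(1)) = 0.3031·log₂(0.3031/0.3334) = -0.04166
  P(2)·log₂(P(2)/Q(2)) = 0.2755·log₂(0.2755/0.3333) = -0.07570
  P(3)·log₂(P(3)/Q(3)) = 0.4214·log₂(0.4214/0.3333) = 0.14259

D_KL(P||Q) = -0.04166 - 0.07570 + 0.14259 = 0.02523 ≈ 0.0252 bits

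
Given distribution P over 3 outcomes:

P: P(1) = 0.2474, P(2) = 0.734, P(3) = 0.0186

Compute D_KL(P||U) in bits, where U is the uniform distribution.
0.6520 bits

U(i) = 1/3 for all i

D_KL(P||U) = Σ P(x) log₂(P(x) / (1/3))
           = Σ P(x) log₂(P(x)) + log₂(3)
           = log₂(3) - H(P)

H(P) = -Σ P(x) log₂(P(x)):
  -P(1)·log₂(P(1)) = -(0.2474)·log₂(0.2474) = 0.49853
  -P(2)·log₂(P(2)) = -(0.734)·log₂(0.734) = 0.32747
  -P(3)·log₂(P(3)) = -(0.0186)·log₂(0.0186) = 0.10692
H(P) = 0.49853 + 0.32747 + 0.10692 = 0.93292 bits

log₂(3) = 1.58496 bits

D_KL(P||U) = 1.58496 - 0.93292 = 0.65204 ≈ 0.6520 bits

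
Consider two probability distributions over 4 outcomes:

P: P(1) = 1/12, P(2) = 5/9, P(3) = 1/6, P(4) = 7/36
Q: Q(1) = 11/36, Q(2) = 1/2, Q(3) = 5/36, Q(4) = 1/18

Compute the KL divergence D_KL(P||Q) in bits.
0.3235 bits

D_KL(P||Q) = Σ P(x) log₂(P(x)/Q(x))

Computing term by term:
  P(1)·log₂(P(1)/Q(1)) = (1/12)·log₂((1/12)/(11/36)) = -0.15621
  P(2)·log₂(P(2)/Q(2)) = (5/9)·log₂((5/9)/(1/2)) = 0.08445
  P(3)·log₂(P(3)/Q(3)) = (1/6)·log₂((1/6)/(5/36)) = 0.04384
  P(4)·log₂(P(4)/Q(4)) = (7/36)·log₂((7/36)/(1/18)) = 0.35143

D_KL(P||Q) = -0.15621 + 0.08445 + 0.04384 + 0.35143 = 0.32351 ≈ 0.3235 bits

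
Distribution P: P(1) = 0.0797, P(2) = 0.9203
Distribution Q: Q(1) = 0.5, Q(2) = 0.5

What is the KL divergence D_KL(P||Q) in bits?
0.5989 bits

D_KL(P||Q) = Σ P(x) log₂(P(x)/Q(x))

Computing term by term:
  P(1)·log₂(P(1)/Q(1)) = 0.0797·log₂(0.0797/0.5) = -0.21115
  P(2)·log₂(P(2)/Q(2)) = 0.9203·log₂(0.9203/0.5) = 0.81003

D_KL(P||Q) = -0.21115 + 0.81003 = 0.59888 ≈ 0.5989 bits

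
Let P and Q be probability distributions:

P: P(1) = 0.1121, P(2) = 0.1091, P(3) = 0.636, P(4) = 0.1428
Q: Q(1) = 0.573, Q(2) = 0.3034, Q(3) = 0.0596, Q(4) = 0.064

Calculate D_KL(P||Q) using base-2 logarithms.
1.9129 bits

D_KL(P||Q) = Σ P(x) log₂(P(x)/Q(x))

Computing term by term:
  P(1)·log₂(P(1)/Q(1)) = 0.1121·log₂(0.1121/0.573) = -0.26386
  P(2)·log₂(P(2)/Q(2)) = 0.1091·log₂(0.1091/0.3034) = -0.16098
  P(3)·log₂(P(3)/Q(3)) = 0.636·log₂(0.636/0.0596) = 2.17235
  P(4)·log₂(P(4)/Q(4)) = 0.1428·log₂(0.1428/0.064) = 0.16534

D_KL(P||Q) = -0.26386 - 0.16098 + 2.17235 + 0.16534 = 1.91285 ≈ 1.9129 bits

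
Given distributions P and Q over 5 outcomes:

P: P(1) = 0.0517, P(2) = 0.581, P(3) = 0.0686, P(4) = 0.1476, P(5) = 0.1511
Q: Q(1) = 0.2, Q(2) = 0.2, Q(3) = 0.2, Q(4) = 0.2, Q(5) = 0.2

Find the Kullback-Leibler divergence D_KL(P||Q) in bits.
0.5613 bits

D_KL(P||Q) = Σ P(x) log₂(P(x)/Q(x))

Computing term by term:
  P(1)·log₂(P(1)/Q(1)) = 0.0517·log₂(0.0517/0.2) = -0.10091
  P(2)·log₂(P(2)/Q(2)) = 0.581·log₂(0.581/0.2) = 0.89389
  P(3)·log₂(P(3)/Q(3)) = 0.0686·log₂(0.0686/0.2) = -0.10590
  P(4)·log₂(P(4)/Q(4)) = 0.1476·log₂(0.1476/0.2) = -0.06469
  P(5)·log₂(P(5)/Q(5)) = 0.1511·log₂(0.1511/0.2) = -0.06112

D_KL(P||Q) = -0.10091 + 0.89389 - 0.10590 - 0.06469 - 0.06112 = 0.56127 ≈ 0.5613 bits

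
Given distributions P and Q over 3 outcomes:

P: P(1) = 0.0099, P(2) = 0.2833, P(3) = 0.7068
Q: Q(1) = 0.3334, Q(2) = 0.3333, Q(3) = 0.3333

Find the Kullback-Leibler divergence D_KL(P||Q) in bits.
0.6499 bits

D_KL(P||Q) = Σ P(x) log₂(P(x)/Q(x))

Computing term by term:
  P(1)·log₂(P(1)/Q(1)) = 0.0099·log₂(0.0099/0.3334) = -0.05023
  P(2)·log₂(P(2)/Q(2)) = 0.2833·log₂(0.2833/0.3333) = -0.06643
  P(3)·log₂(P(3)/Q(3)) = 0.7068·log₂(0.7068/0.3333) = 0.76651

D_KL(P||Q) = -0.05023 - 0.06643 + 0.76651 = 0.64985 ≈ 0.6499 bits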